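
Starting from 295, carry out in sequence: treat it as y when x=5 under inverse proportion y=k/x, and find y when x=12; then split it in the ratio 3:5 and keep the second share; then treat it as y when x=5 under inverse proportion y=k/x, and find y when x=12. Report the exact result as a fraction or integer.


Start with 295.
Step 1: Inverse prop: k = (295)*5; new y = k/12 = 295*5/12 = 1475/12
Step 2: Split 3:5, second share = 1475/12 * 5/8 = 7375/96
Step 3: Inverse prop: k = (7375/96)*5; new y = k/12 = 7375/96*5/12 = 36875/1152
Final result = 36875/1152

36875/1152


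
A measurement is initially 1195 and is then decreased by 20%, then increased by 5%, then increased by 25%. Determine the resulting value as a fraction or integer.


Start: 1195
Step 1: decrease by 20% => multiply by 80/100
  1195 * 80/100 = 956
Step 2: increase by 5% => multiply by 105/100
  956 * 105/100 = 5019/5
Step 3: increase by 25% => multiply by 125/100
  5019/5 * 125/100 = 5019/4
Final value = 5019/4

5019/4


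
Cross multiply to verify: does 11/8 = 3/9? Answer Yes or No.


Cross multiply to check 11/8 = 3/9
Left cross product: 11 * 9 = 99
Right cross product: 8 * 3 = 24
99 != 24
Not equal, so proportions differ => No

No


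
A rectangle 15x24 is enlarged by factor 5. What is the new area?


Original dimensions: 15 x 24
Enlargement factor = 5
New width = 15 * 5 = 75
New height = 24 * 5 = 120
New area = 75 * 120 = 9000

9000


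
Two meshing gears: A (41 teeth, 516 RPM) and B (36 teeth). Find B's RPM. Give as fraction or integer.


Gear ratio: teeth_A * RPM_A = teeth_B * RPM_B
41 * 516 = 36 * RPM_B
21156 = 36 * RPM_B
RPM_B = 21156 / 36
RPM_B = 1763/3

1763/3


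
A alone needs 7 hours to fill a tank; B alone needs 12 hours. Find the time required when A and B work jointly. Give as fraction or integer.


Rate of A = 1/7 job per hour
Rate of B = 1/12 job per hour
Combined rate = 1/7 + 1/12
Find common denominator: (12 + 7)/(7*12) = 19/84
Combined rate = 19/84 job per hour
Time together = 1 / (19/84) = 84/19 hours

84/19


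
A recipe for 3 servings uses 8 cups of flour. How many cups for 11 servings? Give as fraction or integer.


Original: 8 cups for 3 servings
Target servings = 11
Scaling factor = 11/3
New amount = 8 * 11/3
= 88/3
= 88/3 cups

88/3


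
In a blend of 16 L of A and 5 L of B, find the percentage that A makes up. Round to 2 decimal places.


Volume of A = 16 L
Volume of B = 5 L
Total volume = 16 + 5 = 21 L
Percentage of A = (16/21) * 100
= 76.19%

76.19


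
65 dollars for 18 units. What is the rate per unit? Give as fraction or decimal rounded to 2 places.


Total dollars = 65
Number of units = 18
Unit rate = 65 / 18
= 3.61 dollars per unit

3.61


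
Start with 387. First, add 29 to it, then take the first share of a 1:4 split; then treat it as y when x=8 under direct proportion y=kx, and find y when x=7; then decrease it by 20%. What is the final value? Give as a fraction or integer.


Start with 387.
Step 1: Add 29: 387+29=416; split 1:4 first = 416*1/5 = 416/5
Step 2: Direct prop: k = (416/5)/8; new y = k*7 = 416/5*7/8 = 364/5
Step 3: Decrease by 20%: 364/5 * 80/100 = 1456/25
Final result = 1456/25

1456/25


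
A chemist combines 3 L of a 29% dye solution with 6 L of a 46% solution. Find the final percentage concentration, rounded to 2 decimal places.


Solute in mixture 1 = 29% of 3 L = 3*29/100 = 87/100 L
Solute in mixture 2 = 46% of 6 L = 6*46/100 = 69/25 L
Total solute = 87/100 + 69/25 = 363/100 L
Total volume = 3 + 6 = 9 L
Final concentration = 363/100/9 * 100 = 40.33%

40.33


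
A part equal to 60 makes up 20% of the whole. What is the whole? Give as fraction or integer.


Given: 60 is 20% of the whole
Set up: 60 = 20/100 * whole
whole = 60 * 100 / 20
whole = 6000 / 20
whole = 300

300


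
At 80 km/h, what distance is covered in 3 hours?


Using distance = speed * time
Speed = 80 km/h
Time = 3 hours
Distance = 80 * 3
= 240 km

240


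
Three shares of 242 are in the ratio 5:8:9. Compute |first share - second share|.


Total parts = 5 + 8 + 9 = 22
Value per part = 242 / 22 = 11
Shares: 5*11=55, 8*11=88, 9*11=99
First share = 55, second share = 88
Difference = |55 - 88| = 33

33


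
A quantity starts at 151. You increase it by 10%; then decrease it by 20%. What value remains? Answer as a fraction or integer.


Start with 151.
Step 1: Increase by 10%: 151 * 110/100 = 1661/10
Step 2: Decrease by 20%: 1661/10 * 80/100 = 3322/25
Final result = 3322/25

3322/25


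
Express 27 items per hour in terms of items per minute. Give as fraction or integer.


Converting from per hour to per minute
Rate = 27 items per hour
Divide by 60: 27/60
= 9/20 items per minute

9/20


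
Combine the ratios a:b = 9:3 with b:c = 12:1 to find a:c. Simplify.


Given a:b = 9:3 and b:c = 12:1
Make b consistent. Multiply first ratio by 12: a:b = 108:36
Multiply second ratio by 3: b:c = 36:3
Now b = 36 in both, so a:b:c = 108:36:3
Therefore a:c = 108:3
Simplify by GCD: a:c = 36:1

36:1


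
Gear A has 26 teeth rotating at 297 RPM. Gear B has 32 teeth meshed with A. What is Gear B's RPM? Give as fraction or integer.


Gear ratio: teeth_A * RPM_A = teeth_B * RPM_B
26 * 297 = 32 * RPM_B
7722 = 32 * RPM_B
RPM_B = 7722 / 32
RPM_B = 3861/16

3861/16


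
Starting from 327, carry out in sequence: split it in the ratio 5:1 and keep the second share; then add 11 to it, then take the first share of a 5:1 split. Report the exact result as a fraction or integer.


Start with 327.
Step 1: Split 5:1, second share = 327 * 1/6 = 109/2
Step 2: Add 11: 109/2+11=131/2; split 5:1 first = 131/2*5/6 = 655/12
Final result = 655/12

655/12


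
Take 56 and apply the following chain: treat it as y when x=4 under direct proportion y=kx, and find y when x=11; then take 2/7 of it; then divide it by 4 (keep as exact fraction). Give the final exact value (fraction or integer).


Start with 56.
Step 1: Direct prop: k = (56)/4; new y = k*11 = 56*11/4 = 154
Step 2: Take 2/7: 154 * 2/7 = 44
Step 3: Divide by 4: 44 / 4 = 11
Final result = 11

11


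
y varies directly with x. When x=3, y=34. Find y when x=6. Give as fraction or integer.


Direct proportion: y = kx
Find k: k = 34/3 = 34/3
Compute y at x=6: y = 34/3 * 6
y = 68

68


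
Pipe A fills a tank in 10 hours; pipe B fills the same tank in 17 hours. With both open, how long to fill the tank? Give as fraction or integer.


Rate of A = 1/10 job per hour
Rate of B = 1/17 job per hour
Combined rate = 1/10 + 1/17
Find common denominator: (17 + 10)/(10*17) = 27/170
Combined rate = 27/170 job per hour
Time together = 1 / (27/170) = 170/27 hours

170/27


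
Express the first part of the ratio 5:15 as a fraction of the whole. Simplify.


Total parts = 5 + 15 = 20
First part fraction = 5/20
Simplify: 5/20 = 1/4

1/4


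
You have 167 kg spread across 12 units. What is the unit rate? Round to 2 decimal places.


Total kg = 167
Number of units = 12
Unit rate = 167 / 12
= 13.92 kg per unit

13.92


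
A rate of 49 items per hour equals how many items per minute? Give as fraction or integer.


Converting from per hour to per minute
Rate = 49 items per hour
Divide by 60: 49/60
= 49/60 items per minute

49/60


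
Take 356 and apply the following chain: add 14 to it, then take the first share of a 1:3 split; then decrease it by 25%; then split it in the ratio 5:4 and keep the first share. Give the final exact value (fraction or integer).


Start with 356.
Step 1: Add 14: 356+14=370; split 1:3 first = 370*1/4 = 185/2
Step 2: Decrease by 25%: 185/2 * 75/100 = 555/8
Step 3: Split 5:4, first share = 555/8 * 5/9 = 925/24
Final result = 925/24

925/24


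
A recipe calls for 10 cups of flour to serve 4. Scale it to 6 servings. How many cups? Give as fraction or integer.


Original: 10 cups for 4 servings
Target servings = 6
Scaling factor = 6/4
New amount = 10 * 6/4
= 60/4
= 15 cups

15


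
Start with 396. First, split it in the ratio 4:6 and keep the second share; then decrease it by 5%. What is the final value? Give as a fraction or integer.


Start with 396.
Step 1: Split 4:6, second share = 396 * 6/10 = 1188/5
Step 2: Decrease by 5%: 1188/5 * 95/100 = 5643/25
Final result = 5643/25

5643/25


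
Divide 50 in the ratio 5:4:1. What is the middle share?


Ratio = 5:4:1
Total parts = 5 + 4 + 1 = 10
Value per part = 50 / 10 = 5
First share = 5 * 5 = 25
Middle share = 4 * 5 = 20
Third share = 1 * 5 = 5

20


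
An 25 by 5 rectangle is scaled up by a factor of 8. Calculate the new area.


Original dimensions: 25 x 5
Enlargement factor = 8
New width = 25 * 8 = 200
New height = 5 * 8 = 40
New area = 200 * 40 = 8000

8000


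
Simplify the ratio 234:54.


Find GCD(234, 54)
GCD = 18
Divide both by 18: 234/18 = 13, 54/18 = 3
Simplified ratio = 13:3

13:3


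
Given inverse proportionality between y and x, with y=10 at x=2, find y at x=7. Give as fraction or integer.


Inverse proportion: y = k/x
Find k: k = 2 * 10 = 20
Compute y at x=7: y = 20/7
y = 20/7

20/7


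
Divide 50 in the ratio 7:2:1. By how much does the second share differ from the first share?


Total parts = 7 + 2 + 1 = 10
Value per part = 50 / 10 = 5
Shares: 7*5=35, 2*5=10, 1*5=5
Second share = 10, first share = 35
Difference = |10 - 35| = 25

25


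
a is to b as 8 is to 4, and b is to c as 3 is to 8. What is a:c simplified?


Given a:b = 8:4 and b:c = 3:8
Make b consistent. Multiply first ratio by 3: a:b = 24:12
Multiply second ratio by 4: b:c = 12:32
Now b = 12 in both, so a:b:c = 24:12:32
Therefore a:c = 24:32
Simplify by GCD: a:c = 3:4

3:4


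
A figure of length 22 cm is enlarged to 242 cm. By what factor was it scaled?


Original length = 22 cm
Scaled length = 242 cm
Scale factor = 242 / 22
= 11

11


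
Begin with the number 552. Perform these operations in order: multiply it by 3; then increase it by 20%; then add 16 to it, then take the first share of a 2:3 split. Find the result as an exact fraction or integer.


Start with 552.
Step 1: Multiply by 3: 552 * 3 = 1656
Step 2: Increase by 20%: 1656 * 120/100 = 9936/5
Step 3: Add 16: 9936/5+16=10016/5; split 2:3 first = 10016/5*2/5 = 20032/25
Final result = 20032/25

20032/25


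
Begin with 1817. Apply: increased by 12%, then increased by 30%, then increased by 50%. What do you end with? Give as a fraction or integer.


Start: 1817
Step 1: increase by 12% => multiply by 112/100
  1817 * 112/100 = 50876/25
Step 2: increase by 30% => multiply by 130/100
  50876/25 * 130/100 = 330694/125
Step 3: increase by 50% => multiply by 150/100
  330694/125 * 150/100 = 496041/125
Final value = 496041/125

496041/125


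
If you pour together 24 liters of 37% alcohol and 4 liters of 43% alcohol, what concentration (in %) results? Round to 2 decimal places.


Solute in mixture 1 = 37% of 24 L = 24*37/100 = 222/25 L
Solute in mixture 2 = 43% of 4 L = 4*43/100 = 43/25 L
Total solute = 222/25 + 43/25 = 53/5 L
Total volume = 24 + 4 = 28 L
Final concentration = 53/5/28 * 100 = 37.86%

37.86


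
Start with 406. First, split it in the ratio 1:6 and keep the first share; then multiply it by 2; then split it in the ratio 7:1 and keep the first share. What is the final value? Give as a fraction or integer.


Start with 406.
Step 1: Split 1:6, first share = 406 * 1/7 = 58
Step 2: Multiply by 2: 58 * 2 = 116
Step 3: Split 7:1, first share = 116 * 7/8 = 203/2
Final result = 203/2

203/2


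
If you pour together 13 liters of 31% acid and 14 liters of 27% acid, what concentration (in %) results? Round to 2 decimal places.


Solute in mixture 1 = 31% of 13 L = 13*31/100 = 403/100 L
Solute in mixture 2 = 27% of 14 L = 14*27/100 = 189/50 L
Total solute = 403/100 + 189/50 = 781/100 L
Total volume = 13 + 14 = 27 L
Final concentration = 781/100/27 * 100 = 28.93%

28.93


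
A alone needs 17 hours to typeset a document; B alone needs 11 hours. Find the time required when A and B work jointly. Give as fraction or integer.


Rate of A = 1/17 job per hour
Rate of B = 1/11 job per hour
Combined rate = 1/17 + 1/11
Find common denominator: (11 + 17)/(17*11) = 28/187
Combined rate = 28/187 job per hour
Time together = 1 / (28/187) = 187/28 hours

187/28


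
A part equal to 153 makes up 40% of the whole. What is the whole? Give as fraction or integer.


Given: 153 is 40% of the whole
Set up: 153 = 40/100 * whole
whole = 153 * 100 / 40
whole = 15300 / 40
whole = 765/2

765/2


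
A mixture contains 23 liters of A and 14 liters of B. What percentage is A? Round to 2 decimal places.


Volume of A = 23 L
Volume of B = 14 L
Total volume = 23 + 14 = 37 L
Percentage of A = (23/37) * 100
= 62.16%

62.16


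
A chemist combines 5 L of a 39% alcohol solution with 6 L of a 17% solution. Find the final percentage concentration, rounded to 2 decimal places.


Solute in mixture 1 = 39% of 5 L = 5*39/100 = 39/20 L
Solute in mixture 2 = 17% of 6 L = 6*17/100 = 51/50 L
Total solute = 39/20 + 51/50 = 297/100 L
Total volume = 5 + 6 = 11 L
Final concentration = 297/100/11 * 100 = 27.00%

27.00


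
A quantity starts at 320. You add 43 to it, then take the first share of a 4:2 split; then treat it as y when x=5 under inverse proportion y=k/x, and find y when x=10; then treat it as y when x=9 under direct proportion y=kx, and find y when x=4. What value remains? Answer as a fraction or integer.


Start with 320.
Step 1: Add 43: 320+43=363; split 4:2 first = 363*4/6 = 242
Step 2: Inverse prop: k = (242)*5; new y = k/10 = 242*5/10 = 121
Step 3: Direct prop: k = (121)/9; new y = k*4 = 121*4/9 = 484/9
Final result = 484/9

484/9


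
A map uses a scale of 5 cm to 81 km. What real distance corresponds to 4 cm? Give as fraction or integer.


Map scale: 5 cm = 81 km
Measured distance on map = 4 cm
Set up proportion: 4 * 81 / 5
= 324 / 5
= 324/5 km

324/5


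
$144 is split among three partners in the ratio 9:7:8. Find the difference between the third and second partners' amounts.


Total parts = 9 + 7 + 8 = 24
Value per part = 144 / 24 = 6
Shares: 9*6=54, 7*6=42, 8*6=48
Third share = 48, second share = 42
Difference = |48 - 42| = 6

6


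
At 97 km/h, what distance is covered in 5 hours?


Using distance = speed * time
Speed = 97 km/h
Time = 5 hours
Distance = 97 * 5
= 485 km

485


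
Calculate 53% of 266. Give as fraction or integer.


Compute 53% of 266
Convert percentage: 53% = 53/100
Multiply: 266 * 53/100
= 14098/100
= 7049/50

7049/50


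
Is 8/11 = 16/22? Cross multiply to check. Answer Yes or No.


Cross multiply to check 8/11 = 16/22
Left cross product: 8 * 22 = 176
Right cross product: 11 * 16 = 176
176 = 176
Equal, so proportions match => Yes

Yes


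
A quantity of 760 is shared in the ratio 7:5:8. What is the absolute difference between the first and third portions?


Total parts = 7 + 5 + 8 = 20
Value per part = 760 / 20 = 38
Shares: 7*38=266, 5*38=190, 8*38=304
First share = 266, third share = 304
Difference = |266 - 304| = 38

38


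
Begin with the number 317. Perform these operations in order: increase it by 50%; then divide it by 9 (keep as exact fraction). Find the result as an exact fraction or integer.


Start with 317.
Step 1: Increase by 50%: 317 * 150/100 = 951/2
Step 2: Divide by 9: 951/2 / 9 = 317/6
Final result = 317/6

317/6


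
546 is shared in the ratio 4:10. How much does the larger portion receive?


Total parts = 4 + 10 = 14
Value per part = 546 / 14 = 39
First share = 4 * 39 = 156
Second share = 10 * 39 = 390
Larger share = 390

390


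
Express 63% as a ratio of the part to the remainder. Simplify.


Part = 63%, Remainder = 37%
Ratio = 63:37
GCD(63, 37) = 1
Simplify: 63:37 = 63:37

63:37


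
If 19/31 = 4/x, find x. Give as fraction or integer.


Setting up: 19/31 = 4/x
Cross multiply: 19 * x = 31 * 4
19x = 124
x = 124/19
x = 124/19

124/19


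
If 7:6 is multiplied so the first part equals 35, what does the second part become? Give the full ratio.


Original ratio: 7:6
First term target: 35
Scale factor = 35 / 7 = 5
Multiply second term: 6 * 5 = 30
Equivalent ratio = 35:30

35:30


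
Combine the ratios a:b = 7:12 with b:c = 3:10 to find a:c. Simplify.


Given a:b = 7:12 and b:c = 3:10
Make b consistent. Multiply first ratio by 3: a:b = 21:36
Multiply second ratio by 12: b:c = 36:120
Now b = 36 in both, so a:b:c = 21:36:120
Therefore a:c = 21:120
Simplify by GCD: a:c = 7:40

7:40


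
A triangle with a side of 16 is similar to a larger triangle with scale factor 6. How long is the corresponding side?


Similar triangles have proportional sides
Scale factor = 6
Smaller side = 16
Corresponding larger side = 16 * 6
= 96

96


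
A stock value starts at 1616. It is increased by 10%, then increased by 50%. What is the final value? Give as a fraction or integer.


Start: 1616
Step 1: increase by 10% => multiply by 110/100
  1616 * 110/100 = 8888/5
Step 2: increase by 50% => multiply by 150/100
  8888/5 * 150/100 = 13332/5
Final value = 13332/5

13332/5


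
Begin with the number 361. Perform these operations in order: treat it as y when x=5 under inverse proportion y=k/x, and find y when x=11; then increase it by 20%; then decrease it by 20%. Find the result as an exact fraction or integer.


Start with 361.
Step 1: Inverse prop: k = (361)*5; new y = k/11 = 361*5/11 = 1805/11
Step 2: Increase by 20%: 1805/11 * 120/100 = 2166/11
Step 3: Decrease by 20%: 2166/11 * 80/100 = 8664/55
Final result = 8664/55

8664/55


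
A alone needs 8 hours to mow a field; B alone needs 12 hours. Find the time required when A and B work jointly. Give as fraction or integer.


Rate of A = 1/8 job per hour
Rate of B = 1/12 job per hour
Combined rate = 1/8 + 1/12
Find common denominator: (12 + 8)/(8*12) = 20/96
Combined rate = 5/24 job per hour
Time together = 1 / (5/24) = 24/5 hours

24/5


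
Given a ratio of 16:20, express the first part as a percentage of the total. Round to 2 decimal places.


Total parts = 16 + 20 = 36
First part fraction = 16/36
Percentage = (16/36) * 100
= 0.444444 * 100
= 44.44%

44.44


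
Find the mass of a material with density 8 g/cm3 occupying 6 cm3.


Using mass = density * volume
Density = 8 g/cm3
Volume = 6 cm3
Mass = 8 * 6
= 48 g

48


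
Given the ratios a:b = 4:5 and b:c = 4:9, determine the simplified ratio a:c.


Given a:b = 4:5 and b:c = 4:9
Make b consistent. Multiply first ratio by 4: a:b = 16:20
Multiply second ratio by 5: b:c = 20:45
Now b = 20 in both, so a:b:c = 16:20:45
Therefore a:c = 16:45
Simplify by GCD: a:c = 16:45

16:45


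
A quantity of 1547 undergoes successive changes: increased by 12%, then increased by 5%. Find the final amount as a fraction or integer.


Start: 1547
Step 1: increase by 12% => multiply by 112/100
  1547 * 112/100 = 43316/25
Step 2: increase by 5% => multiply by 105/100
  43316/25 * 105/100 = 227409/125
Final value = 227409/125

227409/125


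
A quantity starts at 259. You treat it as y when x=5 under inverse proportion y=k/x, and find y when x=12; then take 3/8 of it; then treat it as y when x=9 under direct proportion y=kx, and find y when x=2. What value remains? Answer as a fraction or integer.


Start with 259.
Step 1: Inverse prop: k = (259)*5; new y = k/12 = 259*5/12 = 1295/12
Step 2: Take 3/8: 1295/12 * 3/8 = 1295/32
Step 3: Direct prop: k = (1295/32)/9; new y = k*2 = 1295/32*2/9 = 1295/144
Final result = 1295/144

1295/144


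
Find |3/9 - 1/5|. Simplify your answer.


Simplify: 3/9 = 1/3 and 1/5 = 1/5
Find common denominator: LCD = 15
Convert: 5/15 and 3/15
Difference = |5 - 3|/15 = 2/15
Simplified = 2/15

2/15


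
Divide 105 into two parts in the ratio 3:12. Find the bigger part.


Total parts = 3 + 12 = 15
Value per part = 105 / 15 = 7
First share = 3 * 7 = 21
Second share = 12 * 7 = 84
Larger share = 84

84


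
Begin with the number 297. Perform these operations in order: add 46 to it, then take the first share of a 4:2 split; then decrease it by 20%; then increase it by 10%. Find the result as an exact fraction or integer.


Start with 297.
Step 1: Add 46: 297+46=343; split 4:2 first = 343*4/6 = 686/3
Step 2: Decrease by 20%: 686/3 * 80/100 = 2744/15
Step 3: Increase by 10%: 2744/15 * 110/100 = 15092/75
Final result = 15092/75

15092/75


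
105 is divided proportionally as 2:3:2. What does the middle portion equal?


Ratio = 2:3:2
Total parts = 2 + 3 + 2 = 7
Value per part = 105 / 7 = 15
First share = 2 * 15 = 30
Middle share = 3 * 15 = 45
Third share = 2 * 15 = 30

45


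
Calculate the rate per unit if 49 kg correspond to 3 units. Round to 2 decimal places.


Total kg = 49
Number of units = 3
Unit rate = 49 / 3
= 16.33 kg per unit

16.33


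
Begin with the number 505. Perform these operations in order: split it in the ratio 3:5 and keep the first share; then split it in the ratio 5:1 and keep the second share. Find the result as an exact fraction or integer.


Start with 505.
Step 1: Split 3:5, first share = 505 * 3/8 = 1515/8
Step 2: Split 5:1, second share = 1515/8 * 1/6 = 505/16
Final result = 505/16

505/16


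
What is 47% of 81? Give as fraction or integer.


Compute 47% of 81
Convert percentage: 47% = 47/100
Multiply: 81 * 47/100
= 3807/100
= 3807/100

3807/100


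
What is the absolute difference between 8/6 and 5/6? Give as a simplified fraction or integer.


Simplify: 8/6 = 4/3 and 5/6 = 5/6
Find common denominator: LCD = 6
Convert: 8/6 and 5/6
Difference = |8 - 5|/6 = 3/6
Simplified = 1/2

1/2


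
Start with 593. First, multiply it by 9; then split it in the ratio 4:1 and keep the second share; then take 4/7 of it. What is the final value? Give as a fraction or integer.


Start with 593.
Step 1: Multiply by 9: 593 * 9 = 5337
Step 2: Split 4:1, second share = 5337 * 1/5 = 5337/5
Step 3: Take 4/7: 5337/5 * 4/7 = 21348/35
Final result = 21348/35

21348/35


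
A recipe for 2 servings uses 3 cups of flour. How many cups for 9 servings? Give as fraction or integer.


Original: 3 cups for 2 servings
Target servings = 9
Scaling factor = 9/2
New amount = 3 * 9/2
= 27/2
= 27/2 cups

27/2


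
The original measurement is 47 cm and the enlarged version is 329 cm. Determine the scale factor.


Original length = 47 cm
Scaled length = 329 cm
Scale factor = 329 / 47
= 7

7


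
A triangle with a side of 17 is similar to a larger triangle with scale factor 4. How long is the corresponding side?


Similar triangles have proportional sides
Scale factor = 4
Smaller side = 17
Corresponding larger side = 17 * 4
= 68

68


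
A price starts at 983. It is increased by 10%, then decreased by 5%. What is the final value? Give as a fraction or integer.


Start: 983
Step 1: increase by 10% => multiply by 110/100
  983 * 110/100 = 10813/10
Step 2: decrease by 5% => multiply by 95/100
  10813/10 * 95/100 = 205447/200
Final value = 205447/200

205447/200


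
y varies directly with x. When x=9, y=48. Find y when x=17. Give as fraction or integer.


Direct proportion: y = kx
Find k: k = 48/9 = 16/3
Compute y at x=17: y = 16/3 * 17
y = 272/3

272/3


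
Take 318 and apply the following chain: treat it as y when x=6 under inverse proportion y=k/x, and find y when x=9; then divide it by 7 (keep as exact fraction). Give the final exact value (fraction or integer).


Start with 318.
Step 1: Inverse prop: k = (318)*6; new y = k/9 = 318*6/9 = 212
Step 2: Divide by 7: 212 / 7 = 212/7
Final result = 212/7

212/7


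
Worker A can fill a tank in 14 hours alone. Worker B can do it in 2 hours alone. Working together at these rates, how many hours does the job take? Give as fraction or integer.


Rate of A = 1/14 job per hour
Rate of B = 1/2 job per hour
Combined rate = 1/14 + 1/2
Find common denominator: (2 + 14)/(14*2) = 16/28
Combined rate = 4/7 job per hour
Time together = 1 / (4/7) = 7/4 hours

7/4


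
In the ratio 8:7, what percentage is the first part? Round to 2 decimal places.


Total parts = 8 + 7 = 15
First part fraction = 8/15
Percentage = (8/15) * 100
= 0.533333 * 100
= 53.33%

53.33


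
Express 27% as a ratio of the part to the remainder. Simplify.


Part = 27%, Remainder = 73%
Ratio = 27:73
GCD(27, 73) = 1
Simplify: 27:73 = 27:73

27:73


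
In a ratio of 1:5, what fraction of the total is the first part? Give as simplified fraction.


Total parts = 1 + 5 = 6
First part fraction = 1/6
Simplify: 1/6 = 1/6

1/6


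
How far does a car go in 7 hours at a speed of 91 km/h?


Using distance = speed * time
Speed = 91 km/h
Time = 7 hours
Distance = 91 * 7
= 637 km

637


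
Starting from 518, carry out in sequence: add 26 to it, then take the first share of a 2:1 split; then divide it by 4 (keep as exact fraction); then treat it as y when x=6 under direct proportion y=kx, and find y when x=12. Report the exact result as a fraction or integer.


Start with 518.
Step 1: Add 26: 518+26=544; split 2:1 first = 544*2/3 = 1088/3
Step 2: Divide by 4: 1088/3 / 4 = 272/3
Step 3: Direct prop: k = (272/3)/6; new y = k*12 = 272/3*12/6 = 544/3
Final result = 544/3

544/3


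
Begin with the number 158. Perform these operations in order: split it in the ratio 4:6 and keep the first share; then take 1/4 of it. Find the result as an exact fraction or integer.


Start with 158.
Step 1: Split 4:6, first share = 158 * 4/10 = 316/5
Step 2: Take 1/4: 316/5 * 1/4 = 79/5
Final result = 79/5

79/5


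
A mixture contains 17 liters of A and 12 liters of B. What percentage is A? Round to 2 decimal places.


Volume of A = 17 L
Volume of B = 12 L
Total volume = 17 + 12 = 29 L
Percentage of A = (17/29) * 100
= 58.62%

58.62


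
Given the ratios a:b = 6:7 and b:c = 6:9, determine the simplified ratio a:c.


Given a:b = 6:7 and b:c = 6:9
Make b consistent. Multiply first ratio by 6: a:b = 36:42
Multiply second ratio by 7: b:c = 42:63
Now b = 42 in both, so a:b:c = 36:42:63
Therefore a:c = 36:63
Simplify by GCD: a:c = 4:7

4:7


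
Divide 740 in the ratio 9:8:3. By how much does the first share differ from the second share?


Total parts = 9 + 8 + 3 = 20
Value per part = 740 / 20 = 37
Shares: 9*37=333, 8*37=296, 3*37=111
First share = 333, second share = 296
Difference = |333 - 296| = 37

37


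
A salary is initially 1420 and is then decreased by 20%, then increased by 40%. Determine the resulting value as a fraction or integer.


Start: 1420
Step 1: decrease by 20% => multiply by 80/100
  1420 * 80/100 = 1136
Step 2: increase by 40% => multiply by 140/100
  1136 * 140/100 = 7952/5
Final value = 7952/5

7952/5


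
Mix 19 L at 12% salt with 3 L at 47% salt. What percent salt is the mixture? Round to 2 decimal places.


Solute in mixture 1 = 12% of 19 L = 19*12/100 = 57/25 L
Solute in mixture 2 = 47% of 3 L = 3*47/100 = 141/100 L
Total solute = 57/25 + 141/100 = 369/100 L
Total volume = 19 + 3 = 22 L
Final concentration = 369/100/22 * 100 = 16.77%

16.77


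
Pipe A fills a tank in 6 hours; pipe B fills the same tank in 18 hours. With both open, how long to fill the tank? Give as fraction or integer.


Rate of A = 1/6 job per hour
Rate of B = 1/18 job per hour
Combined rate = 1/6 + 1/18
Find common denominator: (18 + 6)/(6*18) = 24/108
Combined rate = 2/9 job per hour
Time together = 1 / (2/9) = 9/2 hours

9/2


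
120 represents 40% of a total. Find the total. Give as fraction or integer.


Given: 120 is 40% of the whole
Set up: 120 = 40/100 * whole
whole = 120 * 100 / 40
whole = 12000 / 40
whole = 300

300


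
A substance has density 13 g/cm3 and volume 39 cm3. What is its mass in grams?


Using mass = density * volume
Density = 13 g/cm3
Volume = 39 cm3
Mass = 13 * 39
= 507 g

507


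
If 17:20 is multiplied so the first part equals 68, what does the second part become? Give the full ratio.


Original ratio: 17:20
First term target: 68
Scale factor = 68 / 17 = 4
Multiply second term: 20 * 4 = 80
Equivalent ratio = 68:80

68:80


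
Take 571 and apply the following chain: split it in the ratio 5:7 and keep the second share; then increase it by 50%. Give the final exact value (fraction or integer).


Start with 571.
Step 1: Split 5:7, second share = 571 * 7/12 = 3997/12
Step 2: Increase by 50%: 3997/12 * 150/100 = 3997/8
Final result = 3997/8

3997/8


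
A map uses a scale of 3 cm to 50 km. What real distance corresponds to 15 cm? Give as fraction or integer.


Map scale: 3 cm = 50 km
Measured distance on map = 15 cm
Set up proportion: 15 * 50 / 3
= 750 / 3
= 250 km

250


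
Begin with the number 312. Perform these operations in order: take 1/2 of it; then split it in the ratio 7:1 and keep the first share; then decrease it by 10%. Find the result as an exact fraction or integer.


Start with 312.
Step 1: Take 1/2: 312 * 1/2 = 156
Step 2: Split 7:1, first share = 156 * 7/8 = 273/2
Step 3: Decrease by 10%: 273/2 * 90/100 = 2457/20
Final result = 2457/20

2457/20


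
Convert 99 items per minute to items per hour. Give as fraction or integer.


Converting from per minute to per hour
Rate = 99 items per minute
Multiply by 60: 99 * 60
= 5940 items per hour

5940


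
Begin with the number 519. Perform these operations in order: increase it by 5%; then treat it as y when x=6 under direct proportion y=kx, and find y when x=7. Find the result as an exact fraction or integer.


Start with 519.
Step 1: Increase by 5%: 519 * 105/100 = 10899/20
Step 2: Direct prop: k = (10899/20)/6; new y = k*7 = 10899/20*7/6 = 25431/40
Final result = 25431/40

25431/40


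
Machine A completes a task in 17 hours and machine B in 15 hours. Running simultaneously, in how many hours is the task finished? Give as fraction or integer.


Rate of A = 1/17 job per hour
Rate of B = 1/15 job per hour
Combined rate = 1/17 + 1/15
Find common denominator: (15 + 17)/(17*15) = 32/255
Combined rate = 32/255 job per hour
Time together = 1 / (32/255) = 255/32 hours

255/32


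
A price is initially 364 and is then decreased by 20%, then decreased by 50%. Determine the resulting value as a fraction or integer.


Start: 364
Step 1: decrease by 20% => multiply by 80/100
  364 * 80/100 = 1456/5
Step 2: decrease by 50% => multiply by 50/100
  1456/5 * 50/100 = 728/5
Final value = 728/5

728/5


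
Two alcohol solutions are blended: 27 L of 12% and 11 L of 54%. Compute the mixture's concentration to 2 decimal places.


Solute in mixture 1 = 12% of 27 L = 27*12/100 = 81/25 L
Solute in mixture 2 = 54% of 11 L = 11*54/100 = 297/50 L
Total solute = 81/25 + 297/50 = 459/50 L
Total volume = 27 + 11 = 38 L
Final concentration = 459/50/38 * 100 = 24.16%

24.16


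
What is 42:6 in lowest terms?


Find GCD(42, 6)
GCD = 6
Divide both by 6: 42/6 = 7, 6/6 = 1
Simplified ratio = 7:1

7:1


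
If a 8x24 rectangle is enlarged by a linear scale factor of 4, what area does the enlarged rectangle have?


Original dimensions: 8 x 24
Enlargement factor = 4
New width = 8 * 4 = 32
New height = 24 * 4 = 96
New area = 32 * 96 = 3072

3072


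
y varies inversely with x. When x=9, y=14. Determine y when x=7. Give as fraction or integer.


Inverse proportion: y = k/x
Find k: k = 9 * 14 = 126
Compute y at x=7: y = 126/7
y = 18

18


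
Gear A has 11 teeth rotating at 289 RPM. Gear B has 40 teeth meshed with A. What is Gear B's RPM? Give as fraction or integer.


Gear ratio: teeth_A * RPM_A = teeth_B * RPM_B
11 * 289 = 40 * RPM_B
3179 = 40 * RPM_B
RPM_B = 3179 / 40
RPM_B = 3179/40

3179/40


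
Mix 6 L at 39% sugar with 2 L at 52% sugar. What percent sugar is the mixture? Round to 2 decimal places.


Solute in mixture 1 = 39% of 6 L = 6*39/100 = 117/50 L
Solute in mixture 2 = 52% of 2 L = 2*52/100 = 26/25 L
Total solute = 117/50 + 26/25 = 169/50 L
Total volume = 6 + 2 = 8 L
Final concentration = 169/50/8 * 100 = 42.25%

42.25


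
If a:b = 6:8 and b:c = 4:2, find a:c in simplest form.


Given a:b = 6:8 and b:c = 4:2
Make b consistent. Multiply first ratio by 4: a:b = 24:32
Multiply second ratio by 8: b:c = 32:16
Now b = 32 in both, so a:b:c = 24:32:16
Therefore a:c = 24:16
Simplify by GCD: a:c = 3:2

3:2


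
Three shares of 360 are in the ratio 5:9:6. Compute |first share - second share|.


Total parts = 5 + 9 + 6 = 20
Value per part = 360 / 20 = 18
Shares: 5*18=90, 9*18=162, 6*18=108
First share = 90, second share = 162
Difference = |90 - 162| = 72

72


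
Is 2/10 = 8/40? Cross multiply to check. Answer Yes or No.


Cross multiply to check 2/10 = 8/40
Left cross product: 2 * 40 = 80
Right cross product: 10 * 8 = 80
80 = 80
Equal, so proportions match => Yes

Yes


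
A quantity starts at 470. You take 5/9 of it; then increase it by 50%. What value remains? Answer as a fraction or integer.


Start with 470.
Step 1: Take 5/9: 470 * 5/9 = 2350/9
Step 2: Increase by 50%: 2350/9 * 150/100 = 1175/3
Final result = 1175/3

1175/3


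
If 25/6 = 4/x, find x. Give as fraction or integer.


Setting up: 25/6 = 4/x
Cross multiply: 25 * x = 6 * 4
25x = 24
x = 24/25
x = 24/25

24/25


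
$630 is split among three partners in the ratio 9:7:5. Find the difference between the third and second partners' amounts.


Total parts = 9 + 7 + 5 = 21
Value per part = 630 / 21 = 30
Shares: 9*30=270, 7*30=210, 5*30=150
Third share = 150, second share = 210
Difference = |150 - 210| = 60

60


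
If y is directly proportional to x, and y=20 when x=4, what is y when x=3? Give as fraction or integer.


Direct proportion: y = kx
Find k: k = 20/4 = 5
Compute y at x=3: y = 5 * 3
y = 15

15


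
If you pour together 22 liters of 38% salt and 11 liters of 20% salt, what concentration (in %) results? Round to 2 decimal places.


Solute in mixture 1 = 38% of 22 L = 22*38/100 = 209/25 L
Solute in mixture 2 = 20% of 11 L = 11*20/100 = 11/5 L
Total solute = 209/25 + 11/5 = 264/25 L
Total volume = 22 + 11 = 33 L
Final concentration = 264/25/33 * 100 = 32.00%

32.00


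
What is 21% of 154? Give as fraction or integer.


Compute 21% of 154
Convert percentage: 21% = 21/100
Multiply: 154 * 21/100
= 3234/100
= 1617/50

1617/50


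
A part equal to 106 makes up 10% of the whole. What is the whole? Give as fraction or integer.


Given: 106 is 10% of the whole
Set up: 106 = 10/100 * whole
whole = 106 * 100 / 10
whole = 10600 / 10
whole = 1060

1060


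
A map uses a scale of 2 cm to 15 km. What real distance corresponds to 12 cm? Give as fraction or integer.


Map scale: 2 cm = 15 km
Measured distance on map = 12 cm
Set up proportion: 12 * 15 / 2
= 180 / 2
= 90 km

90


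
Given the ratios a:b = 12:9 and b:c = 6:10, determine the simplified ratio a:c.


Given a:b = 12:9 and b:c = 6:10
Make b consistent. Multiply first ratio by 6: a:b = 72:54
Multiply second ratio by 9: b:c = 54:90
Now b = 54 in both, so a:b:c = 72:54:90
Therefore a:c = 72:90
Simplify by GCD: a:c = 4:5

4:5


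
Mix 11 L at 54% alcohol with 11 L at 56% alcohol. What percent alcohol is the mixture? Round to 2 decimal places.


Solute in mixture 1 = 54% of 11 L = 11*54/100 = 297/50 L
Solute in mixture 2 = 56% of 11 L = 11*56/100 = 154/25 L
Total solute = 297/50 + 154/25 = 121/10 L
Total volume = 11 + 11 = 22 L
Final concentration = 121/10/22 * 100 = 55.00%

55.00


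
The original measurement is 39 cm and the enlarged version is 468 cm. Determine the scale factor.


Original length = 39 cm
Scaled length = 468 cm
Scale factor = 468 / 39
= 12

12


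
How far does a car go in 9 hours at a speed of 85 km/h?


Using distance = speed * time
Speed = 85 km/h
Time = 9 hours
Distance = 85 * 9
= 765 km

765


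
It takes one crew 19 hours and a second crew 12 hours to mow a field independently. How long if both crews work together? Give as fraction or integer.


Rate of A = 1/19 job per hour
Rate of B = 1/12 job per hour
Combined rate = 1/19 + 1/12
Find common denominator: (12 + 19)/(19*12) = 31/228
Combined rate = 31/228 job per hour
Time together = 1 / (31/228) = 228/31 hours

228/31


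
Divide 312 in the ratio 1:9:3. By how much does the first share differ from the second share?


Total parts = 1 + 9 + 3 = 13
Value per part = 312 / 13 = 24
Shares: 1*24=24, 9*24=216, 3*24=72
First share = 24, second share = 216
Difference = |24 - 216| = 192

192


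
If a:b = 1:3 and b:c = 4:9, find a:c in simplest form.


Given a:b = 1:3 and b:c = 4:9
Make b consistent. Multiply first ratio by 4: a:b = 4:12
Multiply second ratio by 3: b:c = 12:27
Now b = 12 in both, so a:b:c = 4:12:27
Therefore a:c = 4:27
Simplify by GCD: a:c = 4:27

4:27


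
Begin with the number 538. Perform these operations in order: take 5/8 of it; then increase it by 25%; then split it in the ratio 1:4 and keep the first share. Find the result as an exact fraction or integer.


Start with 538.
Step 1: Take 5/8: 538 * 5/8 = 1345/4
Step 2: Increase by 25%: 1345/4 * 125/100 = 6725/16
Step 3: Split 1:4, first share = 6725/16 * 1/5 = 1345/16
Final result = 1345/16

1345/16


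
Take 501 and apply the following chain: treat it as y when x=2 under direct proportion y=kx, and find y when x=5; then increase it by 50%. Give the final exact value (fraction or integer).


Start with 501.
Step 1: Direct prop: k = (501)/2; new y = k*5 = 501*5/2 = 2505/2
Step 2: Increase by 50%: 2505/2 * 150/100 = 7515/4
Final result = 7515/4

7515/4


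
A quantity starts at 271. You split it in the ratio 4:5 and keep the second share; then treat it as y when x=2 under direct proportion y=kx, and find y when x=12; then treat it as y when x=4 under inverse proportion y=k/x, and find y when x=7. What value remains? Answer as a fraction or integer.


Start with 271.
Step 1: Split 4:5, second share = 271 * 5/9 = 1355/9
Step 2: Direct prop: k = (1355/9)/2; new y = k*12 = 1355/9*12/2 = 2710/3
Step 3: Inverse prop: k = (2710/3)*4; new y = k/7 = 2710/3*4/7 = 10840/21
Final result = 10840/21

10840/21


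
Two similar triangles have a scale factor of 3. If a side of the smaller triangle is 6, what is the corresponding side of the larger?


Similar triangles have proportional sides
Scale factor = 3
Smaller side = 6
Corresponding larger side = 6 * 3
= 18

18


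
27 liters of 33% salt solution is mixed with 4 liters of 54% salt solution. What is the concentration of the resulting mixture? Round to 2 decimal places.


Solute in mixture 1 = 33% of 27 L = 27*33/100 = 891/100 L
Solute in mixture 2 = 54% of 4 L = 4*54/100 = 54/25 L
Total solute = 891/100 + 54/25 = 1107/100 L
Total volume = 27 + 4 = 31 L
Final concentration = 1107/100/31 * 100 = 35.71%

35.71


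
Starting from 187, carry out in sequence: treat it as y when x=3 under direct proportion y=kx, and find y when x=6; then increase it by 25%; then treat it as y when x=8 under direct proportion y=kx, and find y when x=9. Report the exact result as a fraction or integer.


Start with 187.
Step 1: Direct prop: k = (187)/3; new y = k*6 = 187*6/3 = 374
Step 2: Increase by 25%: 374 * 125/100 = 935/2
Step 3: Direct prop: k = (935/2)/8; new y = k*9 = 935/2*9/8 = 8415/16
Final result = 8415/16

8415/16


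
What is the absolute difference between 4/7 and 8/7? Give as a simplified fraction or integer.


Simplify: 4/7 = 4/7 and 8/7 = 8/7
Find common denominator: LCD = 7
Convert: 4/7 and 8/7
Difference = |4 - 8|/7 = 4/7
Simplified = 4/7

4/7


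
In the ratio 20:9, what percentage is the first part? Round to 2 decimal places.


Total parts = 20 + 9 = 29
First part fraction = 20/29
Percentage = (20/29) * 100
= 0.689655 * 100
= 68.97%

68.97


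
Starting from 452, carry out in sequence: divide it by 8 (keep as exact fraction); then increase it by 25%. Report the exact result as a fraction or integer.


Start with 452.
Step 1: Divide by 8: 452 / 8 = 113/2
Step 2: Increase by 25%: 113/2 * 125/100 = 565/8
Final result = 565/8

565/8


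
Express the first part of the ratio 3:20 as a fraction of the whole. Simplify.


Total parts = 3 + 20 = 23
First part fraction = 3/23
Simplify: 3/23 = 3/23

3/23
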